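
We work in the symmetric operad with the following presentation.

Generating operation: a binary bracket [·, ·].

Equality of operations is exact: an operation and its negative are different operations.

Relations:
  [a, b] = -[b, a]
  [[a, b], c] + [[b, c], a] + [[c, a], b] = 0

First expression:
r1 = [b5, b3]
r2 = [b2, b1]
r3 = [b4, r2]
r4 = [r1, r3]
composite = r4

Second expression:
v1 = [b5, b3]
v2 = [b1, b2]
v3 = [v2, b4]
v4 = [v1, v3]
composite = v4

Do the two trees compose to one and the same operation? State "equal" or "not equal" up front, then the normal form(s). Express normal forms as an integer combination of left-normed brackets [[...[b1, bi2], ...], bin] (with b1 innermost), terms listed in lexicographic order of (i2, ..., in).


equal; both compose to [[[[b1, b2], b4], b3], b5] - [[[[b1, b2], b4], b5], b3]

Normal form of the first expression: [[[[b1, b2], b4], b3], b5] - [[[[b1, b2], b4], b5], b3]
Normal form of the second expression: [[[[b1, b2], b4], b3], b5] - [[[[b1, b2], b4], b5], b3]
Same normal form: equal.


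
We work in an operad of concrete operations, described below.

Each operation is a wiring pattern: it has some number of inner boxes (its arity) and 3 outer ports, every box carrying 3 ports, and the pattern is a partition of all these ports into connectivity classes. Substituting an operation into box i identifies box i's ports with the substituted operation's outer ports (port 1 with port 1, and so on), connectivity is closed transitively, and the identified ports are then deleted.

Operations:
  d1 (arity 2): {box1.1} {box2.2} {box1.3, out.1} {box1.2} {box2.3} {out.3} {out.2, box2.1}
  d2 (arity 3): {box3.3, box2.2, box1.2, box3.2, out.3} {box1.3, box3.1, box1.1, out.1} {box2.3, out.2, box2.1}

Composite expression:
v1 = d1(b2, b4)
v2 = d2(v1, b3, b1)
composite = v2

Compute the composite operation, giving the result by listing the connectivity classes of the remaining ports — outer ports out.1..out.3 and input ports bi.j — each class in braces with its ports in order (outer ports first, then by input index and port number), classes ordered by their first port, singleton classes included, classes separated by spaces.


{out.1, b1.1, b2.3} {out.2, b3.1, b3.3} {out.3, b1.2, b1.3, b3.2, b4.1} {b2.1} {b2.2} {b4.2} {b4.3}

Two ports join when wires chain via d2-identified ports.
composing d1 on (b2, b4), with out.j its own outer ports: {out.1, b2.3} {out.2, b4.1} {out.3} {b2.1} {b2.2} {b4.2} {b4.3}
composing d2 on (b2, b4, b3, b1), with out.j its own outer ports: {out.1, b1.1, b2.3} {out.2, b3.1, b3.3} {out.3, b1.2, b1.3, b3.2, b4.1} {b2.1} {b2.2} {b4.2} {b4.3}


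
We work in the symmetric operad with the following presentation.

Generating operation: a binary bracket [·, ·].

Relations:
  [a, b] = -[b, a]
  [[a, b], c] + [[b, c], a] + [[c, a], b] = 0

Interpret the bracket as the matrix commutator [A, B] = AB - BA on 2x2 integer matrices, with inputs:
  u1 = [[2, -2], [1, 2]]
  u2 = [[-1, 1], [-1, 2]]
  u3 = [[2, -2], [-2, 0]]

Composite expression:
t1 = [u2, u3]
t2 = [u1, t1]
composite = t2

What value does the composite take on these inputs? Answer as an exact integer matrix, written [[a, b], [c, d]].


[[12, -16], [-8, -12]]

[u2, u3] = [[-4, 4], [-8, 4]]
[u1, [u2, u3]] = [[12, -16], [-8, -12]]


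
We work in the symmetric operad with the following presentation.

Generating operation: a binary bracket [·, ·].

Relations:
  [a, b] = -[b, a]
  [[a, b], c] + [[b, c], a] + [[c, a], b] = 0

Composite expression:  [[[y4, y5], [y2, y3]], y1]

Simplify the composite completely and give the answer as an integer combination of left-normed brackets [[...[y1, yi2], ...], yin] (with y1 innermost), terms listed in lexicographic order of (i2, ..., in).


[[[[y1, y2], y3], y4], y5] - [[[[y1, y2], y3], y5], y4] - [[[[y1, y3], y2], y4], y5] + [[[[y1, y3], y2], y5], y4] - [[[[y1, y4], y5], y2], y3] + [[[[y1, y4], y5], y3], y2] + [[[[y1, y5], y4], y2], y3] - [[[[y1, y5], y4], y3], y2]

Skip Jacobi rewriting: expand, keep y1-initial words, read off terms.
Composite bracket: [[[y4, y5], [y2, y3]], y1]
Applying ab - ba throughout gives 16 signed words (2^4 = 16).
Collect the words opening with y1:
  the word y1y2y3y4y5 carries sign +1 and contributes +[[[[y1, y2], y3], y4], y5]
  the word y1y2y3y5y4 carries sign -1 and contributes -[[[[y1, y2], y3], y5], y4]
  the word y1y3y2y4y5 carries sign -1 and contributes -[[[[y1, y3], y2], y4], y5]
  the word y1y3y2y5y4 carries sign +1 and contributes +[[[[y1, y3], y2], y5], y4]
  the word y1y4y5y2y3 carries sign -1 and contributes -[[[[y1, y4], y5], y2], y3]
  the word y1y4y5y3y2 carries sign +1 and contributes +[[[[y1, y4], y5], y3], y2]
  the word y1y5y4y2y3 carries sign +1 and contributes +[[[[y1, y5], y4], y2], y3]
  the word y1y5y4y3y2 carries sign -1 and contributes -[[[[y1, y5], y4], y3], y2]


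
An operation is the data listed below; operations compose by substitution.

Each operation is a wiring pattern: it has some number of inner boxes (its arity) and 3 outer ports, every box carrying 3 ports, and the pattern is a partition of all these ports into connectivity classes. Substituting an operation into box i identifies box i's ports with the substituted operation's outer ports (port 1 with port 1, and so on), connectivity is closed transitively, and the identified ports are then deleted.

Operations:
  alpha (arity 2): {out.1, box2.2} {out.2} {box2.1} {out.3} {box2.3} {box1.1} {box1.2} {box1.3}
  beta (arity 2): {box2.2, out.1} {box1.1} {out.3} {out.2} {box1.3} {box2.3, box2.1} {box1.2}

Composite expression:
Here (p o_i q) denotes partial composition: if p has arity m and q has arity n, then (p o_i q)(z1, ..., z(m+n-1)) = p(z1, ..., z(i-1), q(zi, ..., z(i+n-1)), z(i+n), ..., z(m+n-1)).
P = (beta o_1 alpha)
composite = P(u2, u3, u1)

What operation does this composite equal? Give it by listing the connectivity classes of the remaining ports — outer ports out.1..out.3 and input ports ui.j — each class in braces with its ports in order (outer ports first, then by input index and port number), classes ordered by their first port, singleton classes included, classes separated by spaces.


{out.1, u1.2} {out.2} {out.3} {u1.1, u1.3} {u2.1} {u2.2} {u2.3} {u3.1} {u3.2} {u3.3}

Two ports join when wires chain via beta-identified ports.
the subtree at alpha composes to {out.1, u3.2} {out.2} {out.3} {u2.1} {u2.2} {u2.3} {u3.1} {u3.3} on (u2, u3); out.j = own outer ports
the subtree at beta composes to {out.1, u1.2} {out.2} {out.3} {u1.1, u1.3} {u2.1} {u2.2} {u2.3} {u3.1} {u3.2} {u3.3} on (u2, u3, u1); out.j = own outer ports


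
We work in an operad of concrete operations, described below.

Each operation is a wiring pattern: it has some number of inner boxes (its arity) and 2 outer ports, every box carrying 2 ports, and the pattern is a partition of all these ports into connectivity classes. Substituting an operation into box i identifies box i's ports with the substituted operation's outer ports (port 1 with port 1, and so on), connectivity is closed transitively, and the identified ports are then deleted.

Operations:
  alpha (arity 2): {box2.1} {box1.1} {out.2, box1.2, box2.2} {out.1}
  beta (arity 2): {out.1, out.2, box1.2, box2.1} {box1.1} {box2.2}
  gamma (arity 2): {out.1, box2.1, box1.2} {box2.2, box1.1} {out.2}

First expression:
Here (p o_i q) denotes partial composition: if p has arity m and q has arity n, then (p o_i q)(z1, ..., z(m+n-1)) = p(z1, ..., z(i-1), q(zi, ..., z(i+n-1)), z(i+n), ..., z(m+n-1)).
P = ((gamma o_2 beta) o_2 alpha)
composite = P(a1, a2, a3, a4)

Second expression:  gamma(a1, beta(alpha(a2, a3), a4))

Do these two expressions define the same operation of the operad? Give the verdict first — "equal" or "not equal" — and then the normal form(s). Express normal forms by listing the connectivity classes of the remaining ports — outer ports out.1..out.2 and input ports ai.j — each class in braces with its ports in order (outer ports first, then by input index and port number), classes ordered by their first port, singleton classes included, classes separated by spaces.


equal — both sides give {out.1, a1.1, a1.2, a2.2, a3.2, a4.1} {out.2} {a2.1} {a3.1} {a4.2}

The first expression reduces to {out.1, a1.1, a1.2, a2.2, a3.2, a4.1} {out.2} {a2.1} {a3.1} {a4.2}
The second expression reduces to {out.1, a1.1, a1.2, a2.2, a3.2, a4.1} {out.2} {a2.1} {a3.1} {a4.2}
The normal forms match — equal.


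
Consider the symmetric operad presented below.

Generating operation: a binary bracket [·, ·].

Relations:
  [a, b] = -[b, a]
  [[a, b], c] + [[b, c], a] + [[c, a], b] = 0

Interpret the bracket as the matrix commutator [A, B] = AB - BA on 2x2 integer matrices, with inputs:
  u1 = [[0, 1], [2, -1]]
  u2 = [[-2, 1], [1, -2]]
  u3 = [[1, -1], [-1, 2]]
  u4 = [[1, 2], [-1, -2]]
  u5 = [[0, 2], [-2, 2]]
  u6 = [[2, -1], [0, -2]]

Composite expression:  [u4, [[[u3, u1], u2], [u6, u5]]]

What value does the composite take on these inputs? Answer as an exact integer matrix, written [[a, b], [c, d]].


[[44, 100], [-16, -44]]

[u3, u1] = [[-1, 0], [1, 1]]
[[u3, u1], u2] = [[-1, -2], [2, 1]]
[u6, u5] = [[2, 6], [8, -2]]
[[[u3, u1], u2], [u6, u5]] = [[-28, -4], [24, 28]]
[u4, [[[u3, u1], u2], [u6, u5]]] = [[44, 100], [-16, -44]]


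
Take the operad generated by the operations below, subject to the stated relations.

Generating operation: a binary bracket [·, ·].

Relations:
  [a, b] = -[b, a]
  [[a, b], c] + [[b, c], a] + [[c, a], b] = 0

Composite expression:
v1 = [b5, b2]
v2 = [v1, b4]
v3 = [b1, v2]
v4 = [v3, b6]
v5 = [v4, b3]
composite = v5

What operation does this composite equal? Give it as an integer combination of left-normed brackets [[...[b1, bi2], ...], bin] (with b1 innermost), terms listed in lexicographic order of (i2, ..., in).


-[[[[[b1, b2], b5], b4], b6], b3] + [[[[[b1, b4], b2], b5], b6], b3] - [[[[[b1, b4], b5], b2], b6], b3] + [[[[[b1, b5], b2], b4], b6], b3]


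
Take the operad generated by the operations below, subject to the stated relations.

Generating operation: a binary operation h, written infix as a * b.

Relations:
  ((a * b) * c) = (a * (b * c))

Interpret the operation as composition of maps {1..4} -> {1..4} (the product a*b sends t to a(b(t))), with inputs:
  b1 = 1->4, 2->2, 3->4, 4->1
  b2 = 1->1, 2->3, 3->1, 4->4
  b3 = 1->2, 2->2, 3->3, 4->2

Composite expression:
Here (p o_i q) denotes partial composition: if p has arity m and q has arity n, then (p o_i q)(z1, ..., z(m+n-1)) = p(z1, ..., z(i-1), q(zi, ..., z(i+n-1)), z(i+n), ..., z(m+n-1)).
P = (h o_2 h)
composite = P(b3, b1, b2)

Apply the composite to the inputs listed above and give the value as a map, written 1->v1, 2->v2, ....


1->2, 2->2, 3->2, 4->2

(b1 * b2) = 1->4, 2->4, 3->4, 4->1
(b3 * (b1 * b2)) = 1->2, 2->2, 3->2, 4->2


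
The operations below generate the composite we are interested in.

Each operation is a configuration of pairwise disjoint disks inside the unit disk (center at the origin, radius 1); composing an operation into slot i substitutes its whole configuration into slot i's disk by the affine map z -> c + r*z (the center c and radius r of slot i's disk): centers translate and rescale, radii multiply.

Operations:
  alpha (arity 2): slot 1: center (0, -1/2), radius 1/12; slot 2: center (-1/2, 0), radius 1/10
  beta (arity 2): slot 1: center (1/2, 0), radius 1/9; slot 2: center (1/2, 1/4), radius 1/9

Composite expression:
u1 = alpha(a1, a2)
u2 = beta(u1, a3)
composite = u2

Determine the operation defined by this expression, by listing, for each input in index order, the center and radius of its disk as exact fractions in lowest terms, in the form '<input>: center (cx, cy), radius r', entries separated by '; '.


a1: center (1/2, -1/18), radius 1/108; a2: center (4/9, 0), radius 1/90; a3: center (1/2, 1/4), radius 1/9

Below beta, radii multiply path by path; the a-disk centers shift.
input a1: applying the 2 nested substitutions gives center (1/2, -1/18), radius 1/108
input a2: applying the 2 nested substitutions gives center (4/9, 0), radius 1/90
input a3: applying the 1 nested substitution gives center (1/2, 1/4), radius 1/9


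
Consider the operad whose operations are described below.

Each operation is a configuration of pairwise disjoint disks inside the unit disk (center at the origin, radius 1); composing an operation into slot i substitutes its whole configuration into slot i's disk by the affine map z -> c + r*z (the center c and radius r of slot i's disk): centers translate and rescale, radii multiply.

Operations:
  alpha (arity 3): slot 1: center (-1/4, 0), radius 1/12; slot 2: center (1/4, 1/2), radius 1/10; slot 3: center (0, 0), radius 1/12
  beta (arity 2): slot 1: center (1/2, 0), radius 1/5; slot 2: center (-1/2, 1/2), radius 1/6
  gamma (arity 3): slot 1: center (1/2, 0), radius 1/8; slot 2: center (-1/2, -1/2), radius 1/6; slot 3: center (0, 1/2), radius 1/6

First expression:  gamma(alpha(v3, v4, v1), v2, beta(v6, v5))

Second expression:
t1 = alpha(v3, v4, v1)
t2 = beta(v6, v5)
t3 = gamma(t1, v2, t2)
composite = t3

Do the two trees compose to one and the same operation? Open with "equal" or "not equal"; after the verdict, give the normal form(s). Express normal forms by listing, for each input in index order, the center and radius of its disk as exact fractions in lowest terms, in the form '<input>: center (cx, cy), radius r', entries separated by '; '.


equal; both compose to v1: center (1/2, 0), radius 1/96; v2: center (-1/2, -1/2), radius 1/6; v3: center (15/32, 0), radius 1/96; v4: center (17/32, 1/16), radius 1/80; v5: center (-1/12, 7/12), radius 1/36; v6: center (1/12, 1/2), radius 1/30


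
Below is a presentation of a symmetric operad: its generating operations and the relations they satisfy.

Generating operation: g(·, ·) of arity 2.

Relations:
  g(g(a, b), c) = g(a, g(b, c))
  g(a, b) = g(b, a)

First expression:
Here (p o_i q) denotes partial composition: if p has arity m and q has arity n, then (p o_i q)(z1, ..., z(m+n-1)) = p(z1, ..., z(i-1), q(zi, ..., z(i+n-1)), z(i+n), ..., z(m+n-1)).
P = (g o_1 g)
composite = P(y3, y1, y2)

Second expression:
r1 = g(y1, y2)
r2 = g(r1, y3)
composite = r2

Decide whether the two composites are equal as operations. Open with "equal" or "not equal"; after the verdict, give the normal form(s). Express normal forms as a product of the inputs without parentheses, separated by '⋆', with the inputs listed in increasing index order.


Reducing the first expression gives y1 ⋆ y2 ⋆ y3
Reducing the second expression gives y1 ⋆ y2 ⋆ y3
The normal forms match — equal.

equal — both sides give y1 ⋆ y2 ⋆ y3


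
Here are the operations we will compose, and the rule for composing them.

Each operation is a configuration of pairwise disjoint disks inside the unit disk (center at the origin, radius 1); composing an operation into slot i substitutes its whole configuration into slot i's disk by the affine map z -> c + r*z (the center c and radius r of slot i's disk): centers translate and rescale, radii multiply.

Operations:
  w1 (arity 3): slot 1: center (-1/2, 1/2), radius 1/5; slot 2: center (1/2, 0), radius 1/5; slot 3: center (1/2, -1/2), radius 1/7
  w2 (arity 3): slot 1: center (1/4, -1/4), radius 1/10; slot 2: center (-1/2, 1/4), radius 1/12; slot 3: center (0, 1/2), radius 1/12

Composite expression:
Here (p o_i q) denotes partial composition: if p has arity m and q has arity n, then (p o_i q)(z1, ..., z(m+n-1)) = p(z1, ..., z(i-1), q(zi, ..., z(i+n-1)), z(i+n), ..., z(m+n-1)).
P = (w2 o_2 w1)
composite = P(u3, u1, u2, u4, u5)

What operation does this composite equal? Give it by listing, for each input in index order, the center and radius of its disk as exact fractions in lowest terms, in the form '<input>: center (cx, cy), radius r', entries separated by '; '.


u1: center (-13/24, 7/24), radius 1/60; u2: center (-11/24, 1/4), radius 1/60; u3: center (1/4, -1/4), radius 1/10; u4: center (-11/24, 5/24), radius 1/84; u5: center (0, 1/2), radius 1/12

Each u-disk chains the slot maps above it in w2; radii multiply.
input u3: composing its 1 substitution step yields center (1/4, -1/4), radius 1/10
input u1: composing its 2 substitution steps yields center (-13/24, 7/24), radius 1/60
input u2: composing its 2 substitution steps yields center (-11/24, 1/4), radius 1/60
input u4: composing its 2 substitution steps yields center (-11/24, 5/24), radius 1/84
input u5: composing its 1 substitution step yields center (0, 1/2), radius 1/12


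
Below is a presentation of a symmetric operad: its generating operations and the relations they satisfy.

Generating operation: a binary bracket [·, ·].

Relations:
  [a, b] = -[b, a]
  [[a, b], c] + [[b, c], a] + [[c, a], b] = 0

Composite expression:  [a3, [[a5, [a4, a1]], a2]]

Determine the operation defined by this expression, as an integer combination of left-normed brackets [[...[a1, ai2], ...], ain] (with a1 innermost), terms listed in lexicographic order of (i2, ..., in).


-[[[[a1, a4], a5], a2], a3]

In the tensor algebra, words opening a1 carry the a1-anchored form.
Composite bracket: [a3, [[a5, [a4, a1]], a2]]
The bracket unfolds into 16 signed words via [a, b] = ab - ba (2^4 = 16).
Only words starting with a1 matter:
  word a1a4a5a2a3 has sign -1, contributing -[[[[a1, a4], a5], a2], a3]


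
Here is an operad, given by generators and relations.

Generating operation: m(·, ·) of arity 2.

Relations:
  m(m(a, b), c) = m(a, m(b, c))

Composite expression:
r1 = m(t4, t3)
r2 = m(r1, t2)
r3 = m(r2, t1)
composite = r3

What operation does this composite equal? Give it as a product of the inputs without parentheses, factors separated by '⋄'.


t4 ⋄ t3 ⋄ t2 ⋄ t1

Key point: m is associative — brackets drop, the t-order remains.
m(t4, t3) collapses to t4 ⋄ t3
m(m(t4, t3), t2) collapses to t4 ⋄ t3 ⋄ t2
m(m(m(t4, t3), t2), t1) collapses to t4 ⋄ t3 ⋄ t2 ⋄ t1


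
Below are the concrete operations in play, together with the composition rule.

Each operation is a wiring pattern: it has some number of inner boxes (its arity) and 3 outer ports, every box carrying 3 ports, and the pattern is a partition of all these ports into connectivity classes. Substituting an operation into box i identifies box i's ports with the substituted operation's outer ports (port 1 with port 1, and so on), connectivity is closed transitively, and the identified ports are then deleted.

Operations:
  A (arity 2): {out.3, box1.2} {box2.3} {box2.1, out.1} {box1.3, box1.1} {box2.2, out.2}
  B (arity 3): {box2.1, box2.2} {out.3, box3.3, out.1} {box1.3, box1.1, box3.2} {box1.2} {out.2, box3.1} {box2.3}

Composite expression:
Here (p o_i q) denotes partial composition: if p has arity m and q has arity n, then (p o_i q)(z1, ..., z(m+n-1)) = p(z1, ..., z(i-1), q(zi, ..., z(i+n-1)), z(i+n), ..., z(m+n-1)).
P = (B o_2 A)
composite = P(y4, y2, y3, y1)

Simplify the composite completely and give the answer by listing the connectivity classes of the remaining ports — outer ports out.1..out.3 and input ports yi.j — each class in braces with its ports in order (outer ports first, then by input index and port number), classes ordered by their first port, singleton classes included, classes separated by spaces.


{out.1, out.3, y1.3} {out.2, y1.1} {y1.2, y4.1, y4.3} {y2.1, y2.3} {y2.2} {y3.1, y3.2} {y3.3} {y4.2}


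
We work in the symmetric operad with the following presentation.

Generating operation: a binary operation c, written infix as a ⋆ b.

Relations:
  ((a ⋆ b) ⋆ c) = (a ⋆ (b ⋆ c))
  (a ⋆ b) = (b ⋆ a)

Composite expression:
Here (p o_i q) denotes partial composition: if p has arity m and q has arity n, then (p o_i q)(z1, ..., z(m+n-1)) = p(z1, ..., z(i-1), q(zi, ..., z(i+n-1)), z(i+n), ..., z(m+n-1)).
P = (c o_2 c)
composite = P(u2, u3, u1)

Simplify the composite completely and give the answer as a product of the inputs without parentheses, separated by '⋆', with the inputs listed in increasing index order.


u1 ⋆ u2 ⋆ u3


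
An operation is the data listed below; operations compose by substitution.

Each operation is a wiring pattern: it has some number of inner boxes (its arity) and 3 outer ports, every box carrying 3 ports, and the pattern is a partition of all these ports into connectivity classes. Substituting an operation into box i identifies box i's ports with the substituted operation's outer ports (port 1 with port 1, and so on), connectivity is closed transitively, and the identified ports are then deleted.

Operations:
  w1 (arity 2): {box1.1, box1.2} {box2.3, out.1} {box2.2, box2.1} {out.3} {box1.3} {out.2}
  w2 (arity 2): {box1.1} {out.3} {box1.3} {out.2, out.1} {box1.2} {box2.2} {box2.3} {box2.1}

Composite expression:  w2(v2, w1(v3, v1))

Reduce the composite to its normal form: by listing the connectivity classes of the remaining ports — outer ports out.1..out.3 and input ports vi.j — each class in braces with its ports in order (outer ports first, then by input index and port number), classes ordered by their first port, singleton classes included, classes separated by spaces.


{out.1, out.2} {out.3} {v1.1, v1.2} {v1.3} {v2.1} {v2.2} {v2.3} {v3.1, v3.2} {v3.3}

Two ports join when wires chain via w2-identified ports.
w1 over (v3, v1) gives {out.1, v1.3} {out.2} {out.3} {v1.1, v1.2} {v3.1, v3.2} {v3.3}, out.j being that stage's outer ports
w2 over (v2, v3, v1) gives {out.1, out.2} {out.3} {v1.1, v1.2} {v1.3} {v2.1} {v2.2} {v2.3} {v3.1, v3.2} {v3.3}, out.j being that stage's outer ports


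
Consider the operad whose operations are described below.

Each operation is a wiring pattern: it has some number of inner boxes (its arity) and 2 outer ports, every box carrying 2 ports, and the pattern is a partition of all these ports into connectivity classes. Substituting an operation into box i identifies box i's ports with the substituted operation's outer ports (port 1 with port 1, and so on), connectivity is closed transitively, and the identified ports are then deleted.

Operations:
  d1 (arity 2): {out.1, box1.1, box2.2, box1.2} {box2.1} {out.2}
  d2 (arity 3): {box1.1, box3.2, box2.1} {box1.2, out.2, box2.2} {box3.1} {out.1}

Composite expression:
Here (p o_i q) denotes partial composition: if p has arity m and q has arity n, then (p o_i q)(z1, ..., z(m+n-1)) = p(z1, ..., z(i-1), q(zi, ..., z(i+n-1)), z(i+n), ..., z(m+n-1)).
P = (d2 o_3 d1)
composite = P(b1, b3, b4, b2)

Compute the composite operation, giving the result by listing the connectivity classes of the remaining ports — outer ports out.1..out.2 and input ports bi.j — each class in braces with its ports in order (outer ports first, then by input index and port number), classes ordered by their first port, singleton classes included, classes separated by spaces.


{out.1} {out.2, b1.2, b3.2} {b1.1, b3.1} {b2.1} {b2.2, b4.1, b4.2}

Substituting into d2 glues patterns; closure does the rest.
through d1, on inputs (b4, b2): {out.1, b2.2, b4.1, b4.2} {out.2} {b2.1} (out.j = stage outer ports)
through d2, on inputs (b1, b3, b4, b2): {out.1} {out.2, b1.2, b3.2} {b1.1, b3.1} {b2.1} {b2.2, b4.1, b4.2} (out.j = stage outer ports)


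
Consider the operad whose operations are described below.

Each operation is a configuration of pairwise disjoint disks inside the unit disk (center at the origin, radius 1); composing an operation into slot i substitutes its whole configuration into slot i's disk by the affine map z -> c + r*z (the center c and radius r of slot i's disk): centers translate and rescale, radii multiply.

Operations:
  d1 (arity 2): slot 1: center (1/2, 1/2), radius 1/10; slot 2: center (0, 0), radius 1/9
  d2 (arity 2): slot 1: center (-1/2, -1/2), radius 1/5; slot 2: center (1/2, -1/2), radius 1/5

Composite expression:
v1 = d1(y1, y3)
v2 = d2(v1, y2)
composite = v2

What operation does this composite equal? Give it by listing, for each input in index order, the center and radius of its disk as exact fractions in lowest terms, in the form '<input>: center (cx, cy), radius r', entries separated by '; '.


y1: center (-2/5, -2/5), radius 1/50; y2: center (1/2, -1/2), radius 1/5; y3: center (-1/2, -1/2), radius 1/45

Follow each y-input down from d2: c' goes to c + r*c', radius to r*r'.
input y1: applying the 2 nested substitutions gives center (-2/5, -2/5), radius 1/50
input y3: applying the 2 nested substitutions gives center (-1/2, -1/2), radius 1/45
input y2: applying the 1 nested substitution gives center (1/2, -1/2), radius 1/5


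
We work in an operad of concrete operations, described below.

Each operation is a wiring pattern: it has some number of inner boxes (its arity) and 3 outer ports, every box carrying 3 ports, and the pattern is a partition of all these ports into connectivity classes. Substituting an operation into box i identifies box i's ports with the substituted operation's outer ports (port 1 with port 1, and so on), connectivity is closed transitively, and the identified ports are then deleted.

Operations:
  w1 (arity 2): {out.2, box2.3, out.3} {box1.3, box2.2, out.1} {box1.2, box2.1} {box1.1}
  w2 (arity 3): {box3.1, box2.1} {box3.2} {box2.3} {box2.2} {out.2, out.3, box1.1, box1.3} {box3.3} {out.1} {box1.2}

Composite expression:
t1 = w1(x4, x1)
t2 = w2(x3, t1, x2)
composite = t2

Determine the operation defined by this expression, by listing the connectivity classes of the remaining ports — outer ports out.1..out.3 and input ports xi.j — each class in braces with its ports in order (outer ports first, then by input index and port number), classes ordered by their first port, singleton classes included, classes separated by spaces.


{out.1} {out.2, out.3, x3.1, x3.3} {x1.1, x4.2} {x1.2, x2.1, x4.3} {x1.3} {x2.2} {x2.3} {x3.2} {x4.1}


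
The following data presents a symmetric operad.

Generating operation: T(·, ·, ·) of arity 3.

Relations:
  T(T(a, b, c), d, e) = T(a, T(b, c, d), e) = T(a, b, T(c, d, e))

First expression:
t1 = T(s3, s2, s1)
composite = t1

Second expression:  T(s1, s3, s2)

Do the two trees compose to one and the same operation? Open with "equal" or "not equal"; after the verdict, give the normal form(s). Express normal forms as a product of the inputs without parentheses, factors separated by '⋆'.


not equal: they reduce to s3 ⋆ s2 ⋆ s1 and s1 ⋆ s3 ⋆ s2

Reducing the first expression gives s3 ⋆ s2 ⋆ s1
Reducing the second expression gives s1 ⋆ s3 ⋆ s2
Distinct normal forms: not equal.


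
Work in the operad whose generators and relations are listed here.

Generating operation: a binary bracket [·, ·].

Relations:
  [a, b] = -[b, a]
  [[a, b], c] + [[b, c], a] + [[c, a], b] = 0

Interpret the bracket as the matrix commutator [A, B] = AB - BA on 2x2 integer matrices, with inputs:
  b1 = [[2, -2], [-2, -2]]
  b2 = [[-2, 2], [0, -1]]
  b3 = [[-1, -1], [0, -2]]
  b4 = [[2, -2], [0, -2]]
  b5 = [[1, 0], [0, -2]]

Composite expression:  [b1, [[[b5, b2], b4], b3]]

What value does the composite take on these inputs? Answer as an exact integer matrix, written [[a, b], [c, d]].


[[48, 96], [0, -48]]


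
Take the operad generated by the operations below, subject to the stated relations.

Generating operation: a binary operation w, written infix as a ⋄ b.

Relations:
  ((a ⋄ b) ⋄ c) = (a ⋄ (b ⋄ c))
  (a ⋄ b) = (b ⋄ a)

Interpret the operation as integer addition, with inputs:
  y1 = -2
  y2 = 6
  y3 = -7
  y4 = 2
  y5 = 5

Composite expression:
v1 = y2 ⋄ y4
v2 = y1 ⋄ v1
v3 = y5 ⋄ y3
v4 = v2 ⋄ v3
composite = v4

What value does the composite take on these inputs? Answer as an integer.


4

(y2 ⋄ y4) = 8
(y1 ⋄ (y2 ⋄ y4)) = 6
(y5 ⋄ y3) = -2
((y1 ⋄ (y2 ⋄ y4)) ⋄ (y5 ⋄ y3)) = 4


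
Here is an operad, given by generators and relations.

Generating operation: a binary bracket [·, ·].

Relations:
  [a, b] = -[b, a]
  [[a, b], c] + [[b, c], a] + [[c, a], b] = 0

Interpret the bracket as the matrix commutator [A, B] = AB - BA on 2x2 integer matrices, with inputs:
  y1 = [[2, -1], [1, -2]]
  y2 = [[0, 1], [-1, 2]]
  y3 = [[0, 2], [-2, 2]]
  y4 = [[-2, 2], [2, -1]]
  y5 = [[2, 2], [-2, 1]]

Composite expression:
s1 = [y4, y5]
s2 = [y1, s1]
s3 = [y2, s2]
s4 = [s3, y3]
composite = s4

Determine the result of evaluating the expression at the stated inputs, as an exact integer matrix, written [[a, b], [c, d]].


[[-32, -80], [-112, 32]]


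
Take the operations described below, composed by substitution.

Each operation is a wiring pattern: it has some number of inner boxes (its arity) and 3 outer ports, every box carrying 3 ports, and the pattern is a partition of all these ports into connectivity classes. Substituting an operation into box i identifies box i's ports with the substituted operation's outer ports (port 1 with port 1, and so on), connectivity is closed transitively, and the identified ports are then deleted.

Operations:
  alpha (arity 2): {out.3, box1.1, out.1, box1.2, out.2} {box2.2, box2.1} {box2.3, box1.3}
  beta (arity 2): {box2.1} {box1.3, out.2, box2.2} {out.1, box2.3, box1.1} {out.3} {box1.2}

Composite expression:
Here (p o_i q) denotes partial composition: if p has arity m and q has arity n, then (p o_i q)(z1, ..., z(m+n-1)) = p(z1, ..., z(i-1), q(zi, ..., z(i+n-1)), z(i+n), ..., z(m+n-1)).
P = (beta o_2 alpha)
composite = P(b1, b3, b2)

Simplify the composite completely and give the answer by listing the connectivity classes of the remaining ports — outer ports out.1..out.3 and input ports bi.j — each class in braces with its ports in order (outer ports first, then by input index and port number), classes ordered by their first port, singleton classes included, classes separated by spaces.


Connectivity passes through glued beta-boundaries; trace each wire chain.
alpha over (b3, b2) gives {out.1, out.2, out.3, b3.1, b3.2} {b2.1, b2.2} {b2.3, b3.3}, out.j being that stage's outer ports
beta over (b1, b3, b2) gives {out.1, out.2, b1.1, b1.3, b3.1, b3.2} {out.3} {b1.2} {b2.1, b2.2} {b2.3, b3.3}, out.j being that stage's outer ports

{out.1, out.2, b1.1, b1.3, b3.1, b3.2} {out.3} {b1.2} {b2.1, b2.2} {b2.3, b3.3}


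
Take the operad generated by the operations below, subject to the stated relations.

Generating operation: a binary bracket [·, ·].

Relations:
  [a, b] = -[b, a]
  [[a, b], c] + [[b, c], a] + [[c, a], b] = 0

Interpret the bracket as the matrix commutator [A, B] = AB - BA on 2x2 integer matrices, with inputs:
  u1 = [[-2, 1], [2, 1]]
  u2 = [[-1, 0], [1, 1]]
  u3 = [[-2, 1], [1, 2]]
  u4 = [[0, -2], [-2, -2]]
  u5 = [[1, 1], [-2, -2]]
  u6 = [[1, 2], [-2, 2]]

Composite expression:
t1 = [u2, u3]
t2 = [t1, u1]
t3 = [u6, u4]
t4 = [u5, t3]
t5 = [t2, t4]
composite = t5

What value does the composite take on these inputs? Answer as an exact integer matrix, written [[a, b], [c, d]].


[[-500, -200], [0, 500]]

[u2, u3] = [[-1, -2], [-2, 1]]
[[u2, u3], u1] = [[-2, -8], [10, 2]]
[u6, u4] = [[-8, -2], [-6, 8]]
[u5, [u6, u4]] = [[-10, 10], [50, 10]]
[[[u2, u3], u1], [u5, [u6, u4]]] = [[-500, -200], [0, 500]]


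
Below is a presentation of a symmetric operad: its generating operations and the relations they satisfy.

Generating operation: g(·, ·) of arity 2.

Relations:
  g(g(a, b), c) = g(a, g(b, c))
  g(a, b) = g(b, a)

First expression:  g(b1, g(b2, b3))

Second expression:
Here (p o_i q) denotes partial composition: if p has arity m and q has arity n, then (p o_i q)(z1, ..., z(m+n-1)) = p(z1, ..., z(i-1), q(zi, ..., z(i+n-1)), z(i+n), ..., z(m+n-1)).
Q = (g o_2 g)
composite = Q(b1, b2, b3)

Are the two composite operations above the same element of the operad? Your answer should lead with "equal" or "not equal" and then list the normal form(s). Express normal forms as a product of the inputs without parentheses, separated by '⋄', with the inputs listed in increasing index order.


Normal form of the first expression: b1 ⋄ b2 ⋄ b3
Normal form of the second expression: b1 ⋄ b2 ⋄ b3
Same normal form: equal.

equal; both compose to b1 ⋄ b2 ⋄ b3


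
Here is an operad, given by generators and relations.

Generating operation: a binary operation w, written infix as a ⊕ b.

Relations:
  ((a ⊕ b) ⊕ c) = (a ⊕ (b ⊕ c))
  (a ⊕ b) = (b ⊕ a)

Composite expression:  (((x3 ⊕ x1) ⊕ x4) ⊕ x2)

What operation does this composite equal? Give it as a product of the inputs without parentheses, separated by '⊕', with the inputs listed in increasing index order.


x1 ⊕ x2 ⊕ x3 ⊕ x4


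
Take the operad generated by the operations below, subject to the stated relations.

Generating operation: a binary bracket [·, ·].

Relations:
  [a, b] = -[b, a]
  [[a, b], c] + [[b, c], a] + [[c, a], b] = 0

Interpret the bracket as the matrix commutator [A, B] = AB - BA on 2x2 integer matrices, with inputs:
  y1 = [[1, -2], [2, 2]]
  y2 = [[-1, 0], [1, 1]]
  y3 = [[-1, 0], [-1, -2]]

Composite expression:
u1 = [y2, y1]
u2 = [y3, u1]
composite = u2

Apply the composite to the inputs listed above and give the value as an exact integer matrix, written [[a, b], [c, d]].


[y2, y1] = [[2, 4], [3, -2]]
[y3, [y2, y1]] = [[4, 4], [-7, -4]]

[[4, 4], [-7, -4]]


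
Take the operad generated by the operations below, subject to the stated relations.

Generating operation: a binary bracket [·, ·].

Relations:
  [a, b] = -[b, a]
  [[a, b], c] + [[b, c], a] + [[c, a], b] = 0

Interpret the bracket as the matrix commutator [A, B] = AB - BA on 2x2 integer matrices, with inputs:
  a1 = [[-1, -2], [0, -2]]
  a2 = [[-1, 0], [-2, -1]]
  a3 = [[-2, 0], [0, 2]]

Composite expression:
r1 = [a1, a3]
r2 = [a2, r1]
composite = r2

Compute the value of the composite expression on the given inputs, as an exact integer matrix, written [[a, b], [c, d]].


[a1, a3] = [[0, -8], [0, 0]]
[a2, [a1, a3]] = [[-16, 0], [0, 16]]

[[-16, 0], [0, 16]]


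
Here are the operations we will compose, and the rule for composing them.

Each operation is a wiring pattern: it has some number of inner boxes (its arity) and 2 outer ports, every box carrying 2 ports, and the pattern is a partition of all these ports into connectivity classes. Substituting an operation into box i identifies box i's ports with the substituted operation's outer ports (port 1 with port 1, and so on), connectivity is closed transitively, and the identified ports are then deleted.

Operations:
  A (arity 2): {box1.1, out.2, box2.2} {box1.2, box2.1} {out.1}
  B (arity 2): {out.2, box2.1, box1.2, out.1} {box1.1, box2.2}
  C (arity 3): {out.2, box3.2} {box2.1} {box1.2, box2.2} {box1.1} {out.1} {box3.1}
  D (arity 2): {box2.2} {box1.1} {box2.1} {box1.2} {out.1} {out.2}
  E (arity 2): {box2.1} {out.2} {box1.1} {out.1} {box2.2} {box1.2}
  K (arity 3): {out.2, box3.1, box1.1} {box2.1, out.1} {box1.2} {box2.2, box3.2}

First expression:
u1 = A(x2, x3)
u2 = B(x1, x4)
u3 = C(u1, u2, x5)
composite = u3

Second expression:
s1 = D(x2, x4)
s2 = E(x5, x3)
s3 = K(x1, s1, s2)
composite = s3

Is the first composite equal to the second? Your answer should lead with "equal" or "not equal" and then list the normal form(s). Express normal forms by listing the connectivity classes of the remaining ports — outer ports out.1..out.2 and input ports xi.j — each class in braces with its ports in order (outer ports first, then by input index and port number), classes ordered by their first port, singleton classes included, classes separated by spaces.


Reducing the first expression gives {out.1} {out.2, x5.2} {x1.1, x4.2} {x1.2, x2.1, x3.2, x4.1} {x2.2, x3.1} {x5.1}
Reducing the second expression gives {out.1} {out.2, x1.1} {x1.2} {x2.1} {x2.2} {x3.1} {x3.2} {x4.1} {x4.2} {x5.1} {x5.2}
Distinct normal forms: not equal.

not equal — first {out.1} {out.2, x5.2} {x1.1, x4.2} {x1.2, x2.1, x3.2, x4.1} {x2.2, x3.1} {x5.1}, second {out.1} {out.2, x1.1} {x1.2} {x2.1} {x2.2} {x3.1} {x3.2} {x4.1} {x4.2} {x5.1} {x5.2}


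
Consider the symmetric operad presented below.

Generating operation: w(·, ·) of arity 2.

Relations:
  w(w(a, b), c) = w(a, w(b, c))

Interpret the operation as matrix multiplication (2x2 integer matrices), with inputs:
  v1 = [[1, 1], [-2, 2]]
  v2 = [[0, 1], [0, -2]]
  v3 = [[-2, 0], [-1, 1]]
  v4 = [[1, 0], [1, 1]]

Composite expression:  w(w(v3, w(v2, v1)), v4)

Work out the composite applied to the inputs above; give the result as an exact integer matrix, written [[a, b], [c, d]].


[[0, -4], [0, -6]]

w(v2, v1) = [[-2, 2], [4, -4]]
w(v3, w(v2, v1)) = [[4, -4], [6, -6]]
w(w(v3, w(v2, v1)), v4) = [[0, -4], [0, -6]]


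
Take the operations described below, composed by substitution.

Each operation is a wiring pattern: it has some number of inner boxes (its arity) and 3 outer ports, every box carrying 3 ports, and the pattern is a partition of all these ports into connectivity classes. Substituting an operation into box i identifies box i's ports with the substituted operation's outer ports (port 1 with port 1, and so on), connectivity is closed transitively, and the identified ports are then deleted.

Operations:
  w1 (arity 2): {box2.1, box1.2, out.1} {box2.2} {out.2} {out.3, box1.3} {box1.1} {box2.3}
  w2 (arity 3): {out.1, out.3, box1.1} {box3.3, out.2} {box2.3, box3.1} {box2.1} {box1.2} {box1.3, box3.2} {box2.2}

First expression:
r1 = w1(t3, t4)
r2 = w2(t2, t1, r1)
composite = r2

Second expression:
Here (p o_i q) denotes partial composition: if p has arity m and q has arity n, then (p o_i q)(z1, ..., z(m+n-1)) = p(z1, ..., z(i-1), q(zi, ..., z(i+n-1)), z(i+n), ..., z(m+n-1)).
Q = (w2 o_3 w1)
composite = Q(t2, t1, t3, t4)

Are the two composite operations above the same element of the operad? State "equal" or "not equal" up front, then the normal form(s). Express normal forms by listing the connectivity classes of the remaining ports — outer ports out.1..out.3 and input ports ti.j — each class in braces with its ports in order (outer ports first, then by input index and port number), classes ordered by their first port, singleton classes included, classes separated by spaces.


The first composite normalizes to {out.1, out.3, t2.1} {out.2, t3.3} {t1.1} {t1.2} {t1.3, t3.2, t4.1} {t2.2} {t2.3} {t3.1} {t4.2} {t4.3}
The second composite normalizes to {out.1, out.3, t2.1} {out.2, t3.3} {t1.1} {t1.2} {t1.3, t3.2, t4.1} {t2.2} {t2.3} {t3.1} {t4.2} {t4.3}
The normal forms match — equal.

equal; both compose to {out.1, out.3, t2.1} {out.2, t3.3} {t1.1} {t1.2} {t1.3, t3.2, t4.1} {t2.2} {t2.3} {t3.1} {t4.2} {t4.3}


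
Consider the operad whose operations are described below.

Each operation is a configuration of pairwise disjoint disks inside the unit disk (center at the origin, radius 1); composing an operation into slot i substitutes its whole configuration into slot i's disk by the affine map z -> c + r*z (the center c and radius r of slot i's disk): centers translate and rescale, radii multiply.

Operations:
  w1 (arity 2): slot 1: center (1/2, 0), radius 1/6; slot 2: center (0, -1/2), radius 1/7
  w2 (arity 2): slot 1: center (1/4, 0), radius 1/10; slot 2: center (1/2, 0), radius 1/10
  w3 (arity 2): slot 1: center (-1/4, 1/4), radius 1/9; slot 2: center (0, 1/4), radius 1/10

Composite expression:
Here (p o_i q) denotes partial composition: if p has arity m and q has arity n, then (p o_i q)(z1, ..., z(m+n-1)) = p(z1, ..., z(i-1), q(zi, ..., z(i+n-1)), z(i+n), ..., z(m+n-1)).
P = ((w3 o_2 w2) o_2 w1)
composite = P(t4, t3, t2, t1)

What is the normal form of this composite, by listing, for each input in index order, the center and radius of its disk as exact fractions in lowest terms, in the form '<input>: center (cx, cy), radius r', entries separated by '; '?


t1: center (1/20, 1/4), radius 1/100; t2: center (1/40, 49/200), radius 1/700; t3: center (3/100, 1/4), radius 1/600; t4: center (-1/4, 1/4), radius 1/9

Nesting under w3 composes maps z -> c + r*z down each t-path.
for t4, the 1-step affine chain lands on center (-1/4, 1/4), radius 1/9
for t3, the 3-step affine chain lands on center (3/100, 1/4), radius 1/600
for t2, the 3-step affine chain lands on center (1/40, 49/200), radius 1/700
for t1, the 2-step affine chain lands on center (1/20, 1/4), radius 1/100


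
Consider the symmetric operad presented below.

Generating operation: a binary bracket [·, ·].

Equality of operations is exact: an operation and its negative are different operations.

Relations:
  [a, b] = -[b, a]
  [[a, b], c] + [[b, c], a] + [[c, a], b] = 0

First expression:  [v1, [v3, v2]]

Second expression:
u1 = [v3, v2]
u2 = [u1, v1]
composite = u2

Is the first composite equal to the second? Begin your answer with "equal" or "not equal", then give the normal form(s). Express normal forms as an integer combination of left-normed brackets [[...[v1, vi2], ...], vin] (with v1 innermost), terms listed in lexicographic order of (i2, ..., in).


Normal form of the first expression: -[[v1, v2], v3] + [[v1, v3], v2]
Normal form of the second expression: [[v1, v2], v3] - [[v1, v3], v2]
The forms do not match — not equal.

not equal — first -[[v1, v2], v3] + [[v1, v3], v2], second [[v1, v2], v3] - [[v1, v3], v2]
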